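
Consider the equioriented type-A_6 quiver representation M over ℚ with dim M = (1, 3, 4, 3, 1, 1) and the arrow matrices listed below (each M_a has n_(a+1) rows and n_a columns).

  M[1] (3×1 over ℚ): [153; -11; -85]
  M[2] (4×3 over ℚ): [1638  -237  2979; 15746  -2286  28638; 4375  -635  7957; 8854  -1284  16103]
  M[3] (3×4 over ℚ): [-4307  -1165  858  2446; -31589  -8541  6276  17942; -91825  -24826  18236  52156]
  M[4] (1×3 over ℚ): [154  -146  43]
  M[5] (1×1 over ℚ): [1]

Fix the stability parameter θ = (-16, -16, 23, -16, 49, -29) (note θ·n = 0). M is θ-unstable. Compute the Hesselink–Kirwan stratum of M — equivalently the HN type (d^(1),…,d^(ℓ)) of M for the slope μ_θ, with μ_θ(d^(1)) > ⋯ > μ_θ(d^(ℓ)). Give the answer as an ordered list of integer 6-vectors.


Interval decomposition of M: I[1,6], I[2,4]^2, I[3,3].
HN type (ℓ=4): μ^(1)=23; μ^(2)=10; μ^(3)=7/2; μ^(4)=-16

((0, 0, 1, 0, 0, 0); (0, 0, 0, 0, 1, 1); (0, 0, 3, 3, 0, 0); (1, 3, 0, 0, 0, 0))


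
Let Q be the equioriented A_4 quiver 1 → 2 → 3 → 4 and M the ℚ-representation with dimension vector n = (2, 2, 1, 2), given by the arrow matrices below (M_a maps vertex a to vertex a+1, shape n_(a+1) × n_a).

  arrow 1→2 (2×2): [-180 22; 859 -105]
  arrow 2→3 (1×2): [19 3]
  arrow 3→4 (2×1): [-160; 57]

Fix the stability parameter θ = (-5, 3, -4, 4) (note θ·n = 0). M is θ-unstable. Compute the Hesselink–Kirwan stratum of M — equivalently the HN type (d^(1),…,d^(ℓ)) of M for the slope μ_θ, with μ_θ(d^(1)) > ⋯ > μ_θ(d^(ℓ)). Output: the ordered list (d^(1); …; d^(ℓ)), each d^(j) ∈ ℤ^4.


Via rank(M_{q-1}∘⋯∘M_p): M ≅ I[1,2], I[1,4], I[4,4].
μ_θ-semistable layers: μ^(1)=4; μ^(2)=3; μ^(3)=-1/2; μ^(4)=-5

((0, 0, 0, 2); (0, 1, 0, 0); (0, 1, 1, 0); (2, 0, 0, 0))


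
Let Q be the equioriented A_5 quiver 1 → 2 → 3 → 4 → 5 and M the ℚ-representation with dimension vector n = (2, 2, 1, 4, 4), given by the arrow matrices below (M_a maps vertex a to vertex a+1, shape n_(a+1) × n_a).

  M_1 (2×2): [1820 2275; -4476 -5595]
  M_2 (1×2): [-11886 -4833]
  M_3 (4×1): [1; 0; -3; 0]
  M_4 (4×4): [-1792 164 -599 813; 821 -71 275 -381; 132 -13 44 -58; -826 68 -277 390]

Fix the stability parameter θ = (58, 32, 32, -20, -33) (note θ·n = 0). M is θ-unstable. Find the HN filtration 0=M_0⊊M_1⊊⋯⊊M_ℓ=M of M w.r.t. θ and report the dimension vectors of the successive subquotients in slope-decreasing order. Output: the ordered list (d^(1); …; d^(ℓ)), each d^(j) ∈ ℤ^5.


Barcode: M ≅ I[1,1], I[1,5], I[2,2], I[4,5]^3. HN layers by μ_θ (4 steps, strictly decreasing):
  μ^(1)=58; μ^(2)=32; μ^(3)=69/5; μ^(4)=-53/2

((1, 0, 0, 0, 0); (0, 1, 0, 0, 0); (1, 1, 1, 1, 1); (0, 0, 0, 3, 3))


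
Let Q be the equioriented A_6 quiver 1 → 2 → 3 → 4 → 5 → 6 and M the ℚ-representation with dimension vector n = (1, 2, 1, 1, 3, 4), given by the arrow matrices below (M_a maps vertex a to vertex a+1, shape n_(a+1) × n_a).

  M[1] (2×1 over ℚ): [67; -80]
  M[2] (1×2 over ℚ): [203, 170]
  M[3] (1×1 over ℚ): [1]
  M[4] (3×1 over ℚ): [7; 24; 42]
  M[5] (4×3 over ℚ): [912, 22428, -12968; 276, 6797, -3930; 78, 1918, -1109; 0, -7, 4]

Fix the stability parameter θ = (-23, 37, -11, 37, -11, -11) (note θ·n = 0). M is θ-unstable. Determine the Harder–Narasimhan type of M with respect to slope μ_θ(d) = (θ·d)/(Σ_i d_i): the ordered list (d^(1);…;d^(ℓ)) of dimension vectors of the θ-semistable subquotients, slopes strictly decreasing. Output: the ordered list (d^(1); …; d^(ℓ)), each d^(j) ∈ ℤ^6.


Via rank(M_{q-1}∘⋯∘M_p): M ≅ I[1,5], I[2,2], I[5,6]^2, I[6,6]^2.
μ_θ-semistable layers: μ^(1)=37; μ^(2)=13; μ^(3)=-11; μ^(4)=-23

((0, 1, 0, 0, 0, 0); (0, 1, 1, 1, 1, 0); (0, 0, 0, 0, 2, 4); (1, 0, 0, 0, 0, 0))


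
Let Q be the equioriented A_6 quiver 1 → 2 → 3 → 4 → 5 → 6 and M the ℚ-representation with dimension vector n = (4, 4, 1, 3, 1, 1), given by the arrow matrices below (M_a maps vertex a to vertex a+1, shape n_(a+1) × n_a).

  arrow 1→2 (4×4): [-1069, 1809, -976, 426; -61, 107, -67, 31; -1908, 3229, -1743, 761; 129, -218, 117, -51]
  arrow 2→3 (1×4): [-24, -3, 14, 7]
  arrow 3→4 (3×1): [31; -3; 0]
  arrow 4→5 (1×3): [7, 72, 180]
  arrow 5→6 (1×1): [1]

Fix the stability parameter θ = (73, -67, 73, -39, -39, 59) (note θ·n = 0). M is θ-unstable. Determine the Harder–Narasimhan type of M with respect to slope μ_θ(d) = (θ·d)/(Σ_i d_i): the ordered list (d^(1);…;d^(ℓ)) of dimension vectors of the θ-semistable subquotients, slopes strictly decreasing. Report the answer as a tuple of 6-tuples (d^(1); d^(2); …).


Via rank(M_{q-1}∘⋯∘M_p): M ≅ I[1,2]^3, I[1,6], I[4,4]^2.
μ_θ-semistable layers: μ^(1)=59; μ^(2)=3; μ^(3)=1/5; μ^(4)=-39

((0, 0, 0, 0, 0, 1); (3, 3, 0, 0, 0, 0); (1, 1, 1, 1, 1, 0); (0, 0, 0, 2, 0, 0))


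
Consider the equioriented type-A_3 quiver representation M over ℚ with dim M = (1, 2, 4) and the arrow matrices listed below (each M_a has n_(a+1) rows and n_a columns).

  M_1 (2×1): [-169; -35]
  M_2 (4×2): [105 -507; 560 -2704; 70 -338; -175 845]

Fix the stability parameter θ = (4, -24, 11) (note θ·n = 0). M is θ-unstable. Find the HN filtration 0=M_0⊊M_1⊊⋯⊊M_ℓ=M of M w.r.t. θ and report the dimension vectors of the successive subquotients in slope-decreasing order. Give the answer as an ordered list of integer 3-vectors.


Barcode: M ≅ I[1,2], I[2,3], I[3,3]^3. HN layers by μ_θ (3 steps, strictly decreasing):
  μ^(1)=11; μ^(2)=-10; μ^(3)=-24

((0, 0, 4); (1, 1, 0); (0, 1, 0))


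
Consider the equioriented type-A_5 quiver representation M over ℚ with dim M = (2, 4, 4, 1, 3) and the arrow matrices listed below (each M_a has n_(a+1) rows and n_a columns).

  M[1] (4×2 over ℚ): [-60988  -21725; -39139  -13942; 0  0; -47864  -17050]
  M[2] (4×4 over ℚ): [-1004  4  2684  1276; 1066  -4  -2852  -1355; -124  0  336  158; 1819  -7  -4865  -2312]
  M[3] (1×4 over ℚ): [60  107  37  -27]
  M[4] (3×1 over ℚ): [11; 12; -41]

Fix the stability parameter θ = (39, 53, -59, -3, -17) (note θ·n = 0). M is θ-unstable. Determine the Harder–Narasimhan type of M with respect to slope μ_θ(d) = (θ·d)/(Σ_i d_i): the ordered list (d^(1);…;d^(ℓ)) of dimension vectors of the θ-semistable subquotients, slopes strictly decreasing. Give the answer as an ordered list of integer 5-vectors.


Barcode: M ≅ I[1,2], I[1,5], I[2,2], I[2,3], I[3,3]^2, I[5,5]^2. HN layers by μ_θ (6 steps, strictly decreasing):
  μ^(1)=53; μ^(2)=39; μ^(3)=13/5; μ^(4)=-3; μ^(5)=-17; μ^(6)=-59

((0, 2, 0, 0, 0); (1, 0, 0, 0, 0); (1, 1, 1, 1, 1); (0, 1, 1, 0, 0); (0, 0, 0, 0, 2); (0, 0, 2, 0, 0))


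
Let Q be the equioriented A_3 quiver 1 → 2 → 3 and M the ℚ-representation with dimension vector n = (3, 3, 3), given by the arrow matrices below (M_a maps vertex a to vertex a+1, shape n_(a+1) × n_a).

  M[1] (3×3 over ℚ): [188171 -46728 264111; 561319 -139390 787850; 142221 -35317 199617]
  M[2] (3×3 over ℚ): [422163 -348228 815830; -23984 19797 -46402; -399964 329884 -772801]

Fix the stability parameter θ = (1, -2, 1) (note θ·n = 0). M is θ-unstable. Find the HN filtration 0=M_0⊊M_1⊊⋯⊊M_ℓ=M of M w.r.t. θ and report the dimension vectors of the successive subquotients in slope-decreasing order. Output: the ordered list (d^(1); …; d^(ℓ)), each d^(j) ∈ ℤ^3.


Via rank(M_{q-1}∘⋯∘M_p): M ≅ I[1,3]^3.
μ_θ-semistable layers: μ^(1)=1; μ^(2)=-1/2

((0, 0, 3); (3, 3, 0))


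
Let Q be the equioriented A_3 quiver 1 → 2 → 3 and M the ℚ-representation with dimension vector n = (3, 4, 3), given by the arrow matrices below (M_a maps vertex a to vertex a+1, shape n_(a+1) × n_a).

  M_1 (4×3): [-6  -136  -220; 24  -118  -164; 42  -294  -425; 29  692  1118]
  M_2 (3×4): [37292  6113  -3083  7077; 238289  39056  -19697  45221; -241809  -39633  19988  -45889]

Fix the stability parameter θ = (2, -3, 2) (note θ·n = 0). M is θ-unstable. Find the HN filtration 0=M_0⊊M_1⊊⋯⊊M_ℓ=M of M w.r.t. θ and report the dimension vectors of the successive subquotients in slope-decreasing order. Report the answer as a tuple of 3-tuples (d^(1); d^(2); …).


Interval decomposition of M: I[1,3]^3, I[2,2].
HN type (ℓ=3): μ^(1)=2; μ^(2)=-1/2; μ^(3)=-3

((0, 0, 3); (3, 3, 0); (0, 1, 0))


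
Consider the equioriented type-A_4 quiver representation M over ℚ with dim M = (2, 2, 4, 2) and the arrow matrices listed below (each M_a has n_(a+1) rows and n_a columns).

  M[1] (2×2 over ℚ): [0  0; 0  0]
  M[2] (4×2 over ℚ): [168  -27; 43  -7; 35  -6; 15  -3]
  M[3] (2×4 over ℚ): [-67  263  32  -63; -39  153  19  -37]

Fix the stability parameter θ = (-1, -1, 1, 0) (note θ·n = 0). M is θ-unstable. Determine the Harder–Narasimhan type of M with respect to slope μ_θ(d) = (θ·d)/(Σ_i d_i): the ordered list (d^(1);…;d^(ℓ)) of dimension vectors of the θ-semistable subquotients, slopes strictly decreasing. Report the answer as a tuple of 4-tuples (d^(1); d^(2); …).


Barcode: M ≅ I[1,1]^2, I[2,4]^2, I[3,3]^2. HN layers by μ_θ (3 steps, strictly decreasing):
  μ^(1)=1; μ^(2)=1/2; μ^(3)=-1

((0, 0, 2, 0); (0, 0, 2, 2); (2, 2, 0, 0))


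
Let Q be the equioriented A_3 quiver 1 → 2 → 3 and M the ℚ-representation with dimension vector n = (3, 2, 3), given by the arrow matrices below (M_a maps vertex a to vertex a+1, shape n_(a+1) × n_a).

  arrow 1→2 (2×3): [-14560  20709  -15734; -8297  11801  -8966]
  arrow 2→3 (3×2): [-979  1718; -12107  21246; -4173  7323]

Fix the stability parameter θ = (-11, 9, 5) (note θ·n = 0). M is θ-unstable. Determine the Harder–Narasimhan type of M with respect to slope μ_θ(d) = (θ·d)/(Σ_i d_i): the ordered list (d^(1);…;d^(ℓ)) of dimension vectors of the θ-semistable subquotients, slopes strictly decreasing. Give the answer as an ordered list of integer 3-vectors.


Interval decomposition of M: I[1,1], I[1,3]^2, I[3,3].
HN type (ℓ=3): μ^(1)=7; μ^(2)=5; μ^(3)=-11

((0, 2, 2); (0, 0, 1); (3, 0, 0))


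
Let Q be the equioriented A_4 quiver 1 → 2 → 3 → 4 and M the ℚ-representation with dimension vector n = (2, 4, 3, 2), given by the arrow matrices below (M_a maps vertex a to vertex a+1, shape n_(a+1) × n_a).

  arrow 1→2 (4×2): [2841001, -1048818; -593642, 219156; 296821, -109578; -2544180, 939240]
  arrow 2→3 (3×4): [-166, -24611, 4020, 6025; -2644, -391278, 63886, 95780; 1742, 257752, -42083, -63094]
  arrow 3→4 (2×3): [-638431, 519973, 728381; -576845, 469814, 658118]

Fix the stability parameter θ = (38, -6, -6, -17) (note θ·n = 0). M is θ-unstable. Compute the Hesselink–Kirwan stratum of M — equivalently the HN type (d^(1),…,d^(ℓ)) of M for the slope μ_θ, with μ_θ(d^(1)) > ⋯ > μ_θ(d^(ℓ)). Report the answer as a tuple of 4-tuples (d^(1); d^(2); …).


Interval decomposition of M: I[1,1], I[1,4], I[2,2], I[2,3], I[2,4].
HN type (ℓ=4): μ^(1)=38; μ^(2)=9/4; μ^(3)=-6; μ^(4)=-29/3

((1, 0, 0, 0); (1, 1, 1, 1); (0, 2, 1, 0); (0, 1, 1, 1))


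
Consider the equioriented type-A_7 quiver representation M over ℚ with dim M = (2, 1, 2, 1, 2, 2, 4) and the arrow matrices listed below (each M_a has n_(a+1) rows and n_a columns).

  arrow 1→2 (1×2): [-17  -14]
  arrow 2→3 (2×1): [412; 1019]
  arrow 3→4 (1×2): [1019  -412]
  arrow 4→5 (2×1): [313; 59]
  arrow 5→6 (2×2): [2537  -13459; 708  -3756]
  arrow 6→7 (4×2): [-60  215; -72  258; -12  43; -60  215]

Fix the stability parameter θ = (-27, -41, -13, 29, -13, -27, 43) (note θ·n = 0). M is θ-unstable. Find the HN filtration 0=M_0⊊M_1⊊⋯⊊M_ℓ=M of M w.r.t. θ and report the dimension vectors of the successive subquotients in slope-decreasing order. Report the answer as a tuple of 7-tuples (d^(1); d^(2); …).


Via rank(M_{q-1}∘⋯∘M_p): M ≅ I[1,1], I[1,3], I[3,5], I[5,6], I[6,7], I[7,7]^3.
μ_θ-semistable layers: μ^(1)=43; μ^(2)=8; μ^(3)=-13; μ^(4)=-20; μ^(5)=-27; μ^(6)=-34

((0, 0, 0, 0, 0, 0, 4); (0, 0, 0, 1, 1, 0, 0); (0, 0, 2, 0, 0, 0, 0); (0, 0, 0, 0, 1, 1, 0); (1, 0, 0, 0, 0, 1, 0); (1, 1, 0, 0, 0, 0, 0))


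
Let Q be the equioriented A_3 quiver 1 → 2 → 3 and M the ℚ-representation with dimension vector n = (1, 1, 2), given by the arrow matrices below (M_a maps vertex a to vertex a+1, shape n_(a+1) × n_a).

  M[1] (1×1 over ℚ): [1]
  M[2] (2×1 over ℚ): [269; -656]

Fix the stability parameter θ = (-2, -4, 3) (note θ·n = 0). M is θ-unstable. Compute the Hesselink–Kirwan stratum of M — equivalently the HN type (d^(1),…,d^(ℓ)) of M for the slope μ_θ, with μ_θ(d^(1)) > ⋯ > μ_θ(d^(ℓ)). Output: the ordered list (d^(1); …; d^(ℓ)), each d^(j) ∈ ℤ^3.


Barcode: M ≅ I[1,3], I[3,3]. HN layers by μ_θ (2 steps, strictly decreasing):
  μ^(1)=3; μ^(2)=-3

((0, 0, 2); (1, 1, 0))


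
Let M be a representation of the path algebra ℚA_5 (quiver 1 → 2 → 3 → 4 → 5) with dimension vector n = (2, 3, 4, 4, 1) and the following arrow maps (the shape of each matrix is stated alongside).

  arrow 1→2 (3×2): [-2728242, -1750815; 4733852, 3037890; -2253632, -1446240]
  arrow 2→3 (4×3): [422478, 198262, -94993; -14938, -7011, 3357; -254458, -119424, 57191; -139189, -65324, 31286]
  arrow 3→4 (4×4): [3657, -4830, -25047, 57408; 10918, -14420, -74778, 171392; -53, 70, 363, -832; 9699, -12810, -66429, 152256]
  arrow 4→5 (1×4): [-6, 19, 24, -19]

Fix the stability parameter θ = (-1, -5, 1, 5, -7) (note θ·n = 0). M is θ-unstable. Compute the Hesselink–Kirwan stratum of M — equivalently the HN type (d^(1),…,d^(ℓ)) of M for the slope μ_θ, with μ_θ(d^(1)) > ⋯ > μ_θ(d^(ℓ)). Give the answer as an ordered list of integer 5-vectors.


Interval decomposition of M: I[1,1], I[1,3], I[2,3]^2, I[3,5], I[4,4]^3.
HN type (ℓ=6): μ^(1)=5; μ^(2)=1; μ^(3)=-1/3; μ^(4)=-1; μ^(5)=-3; μ^(6)=-5

((0, 0, 0, 3, 0); (0, 0, 3, 0, 0); (0, 0, 1, 1, 1); (1, 0, 0, 0, 0); (1, 1, 0, 0, 0); (0, 2, 0, 0, 0))


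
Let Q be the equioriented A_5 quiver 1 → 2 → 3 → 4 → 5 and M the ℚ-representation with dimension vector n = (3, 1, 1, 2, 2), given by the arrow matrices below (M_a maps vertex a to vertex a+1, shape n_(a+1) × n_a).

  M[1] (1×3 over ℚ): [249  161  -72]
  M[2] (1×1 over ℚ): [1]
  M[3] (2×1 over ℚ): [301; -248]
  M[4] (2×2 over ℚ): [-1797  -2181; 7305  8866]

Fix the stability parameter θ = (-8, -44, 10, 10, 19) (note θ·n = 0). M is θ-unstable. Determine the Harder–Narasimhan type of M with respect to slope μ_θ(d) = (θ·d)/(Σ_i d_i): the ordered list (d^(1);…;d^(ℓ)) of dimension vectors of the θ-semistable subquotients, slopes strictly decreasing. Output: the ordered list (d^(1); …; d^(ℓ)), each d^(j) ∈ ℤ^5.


Via rank(M_{q-1}∘⋯∘M_p): M ≅ I[1,1]^2, I[1,5], I[4,5].
μ_θ-semistable layers: μ^(1)=19; μ^(2)=10; μ^(3)=-8; μ^(4)=-26

((0, 0, 0, 0, 2); (0, 0, 1, 2, 0); (2, 0, 0, 0, 0); (1, 1, 0, 0, 0))


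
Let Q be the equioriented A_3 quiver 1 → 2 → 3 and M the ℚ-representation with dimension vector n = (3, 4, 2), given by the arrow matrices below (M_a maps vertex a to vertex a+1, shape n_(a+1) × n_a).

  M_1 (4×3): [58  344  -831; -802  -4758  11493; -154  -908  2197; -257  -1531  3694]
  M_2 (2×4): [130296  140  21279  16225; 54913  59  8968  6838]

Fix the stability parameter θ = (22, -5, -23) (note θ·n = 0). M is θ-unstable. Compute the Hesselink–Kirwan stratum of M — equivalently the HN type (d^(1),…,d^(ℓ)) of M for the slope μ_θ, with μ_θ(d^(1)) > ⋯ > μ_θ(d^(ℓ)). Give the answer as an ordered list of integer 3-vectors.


Interval decomposition of M: I[1,2], I[1,3]^2, I[2,2].
HN type (ℓ=3): μ^(1)=17/2; μ^(2)=-2; μ^(3)=-5

((1, 1, 0); (2, 2, 2); (0, 1, 0))


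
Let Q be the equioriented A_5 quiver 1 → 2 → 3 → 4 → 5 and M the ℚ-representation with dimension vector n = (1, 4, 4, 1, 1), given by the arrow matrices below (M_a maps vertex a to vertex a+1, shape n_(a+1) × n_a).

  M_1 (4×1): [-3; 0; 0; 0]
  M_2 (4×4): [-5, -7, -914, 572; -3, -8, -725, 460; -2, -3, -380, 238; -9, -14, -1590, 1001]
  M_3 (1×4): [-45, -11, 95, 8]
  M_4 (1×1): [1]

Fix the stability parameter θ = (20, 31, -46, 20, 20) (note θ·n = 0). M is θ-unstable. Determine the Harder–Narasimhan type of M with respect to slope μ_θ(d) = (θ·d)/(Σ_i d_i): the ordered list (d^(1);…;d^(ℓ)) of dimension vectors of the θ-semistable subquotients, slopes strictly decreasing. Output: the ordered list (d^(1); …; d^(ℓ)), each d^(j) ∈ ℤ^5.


Barcode: M ≅ I[1,5], I[2,3]^3. HN layers by μ_θ (3 steps, strictly decreasing):
  μ^(1)=20; μ^(2)=5/3; μ^(3)=-15/2

((0, 0, 0, 1, 1); (1, 1, 1, 0, 0); (0, 3, 3, 0, 0))


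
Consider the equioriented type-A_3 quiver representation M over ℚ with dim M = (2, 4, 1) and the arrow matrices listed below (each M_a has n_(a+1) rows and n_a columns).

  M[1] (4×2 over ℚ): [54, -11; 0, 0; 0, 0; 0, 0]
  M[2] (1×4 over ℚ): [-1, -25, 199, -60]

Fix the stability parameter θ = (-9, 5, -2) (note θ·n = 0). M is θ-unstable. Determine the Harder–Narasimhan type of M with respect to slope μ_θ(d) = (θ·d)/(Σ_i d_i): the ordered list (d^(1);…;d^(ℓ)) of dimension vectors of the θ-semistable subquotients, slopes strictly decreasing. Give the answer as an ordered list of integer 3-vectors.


Barcode: M ≅ I[1,1], I[1,3], I[2,2]^3. HN layers by μ_θ (3 steps, strictly decreasing):
  μ^(1)=5; μ^(2)=3/2; μ^(3)=-9

((0, 3, 0); (0, 1, 1); (2, 0, 0))


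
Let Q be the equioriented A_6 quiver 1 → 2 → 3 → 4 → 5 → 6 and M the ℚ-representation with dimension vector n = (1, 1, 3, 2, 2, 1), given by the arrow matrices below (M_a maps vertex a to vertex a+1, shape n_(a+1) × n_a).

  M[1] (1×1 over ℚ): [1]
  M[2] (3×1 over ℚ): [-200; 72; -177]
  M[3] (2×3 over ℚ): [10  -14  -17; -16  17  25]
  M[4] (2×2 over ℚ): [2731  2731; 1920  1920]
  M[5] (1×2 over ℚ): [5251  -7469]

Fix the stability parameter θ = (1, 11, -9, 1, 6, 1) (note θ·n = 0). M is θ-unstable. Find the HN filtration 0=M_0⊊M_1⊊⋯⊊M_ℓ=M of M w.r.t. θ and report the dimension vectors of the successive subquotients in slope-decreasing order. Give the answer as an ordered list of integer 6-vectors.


Via rank(M_{q-1}∘⋯∘M_p): M ≅ I[1,4], I[3,3], I[3,6], I[5,5].
μ_θ-semistable layers: μ^(1)=6; μ^(2)=7/2; μ^(3)=1; μ^(4)=-9

((0, 0, 0, 0, 1, 0); (0, 0, 0, 0, 1, 1); (1, 1, 1, 2, 0, 0); (0, 0, 2, 0, 0, 0))


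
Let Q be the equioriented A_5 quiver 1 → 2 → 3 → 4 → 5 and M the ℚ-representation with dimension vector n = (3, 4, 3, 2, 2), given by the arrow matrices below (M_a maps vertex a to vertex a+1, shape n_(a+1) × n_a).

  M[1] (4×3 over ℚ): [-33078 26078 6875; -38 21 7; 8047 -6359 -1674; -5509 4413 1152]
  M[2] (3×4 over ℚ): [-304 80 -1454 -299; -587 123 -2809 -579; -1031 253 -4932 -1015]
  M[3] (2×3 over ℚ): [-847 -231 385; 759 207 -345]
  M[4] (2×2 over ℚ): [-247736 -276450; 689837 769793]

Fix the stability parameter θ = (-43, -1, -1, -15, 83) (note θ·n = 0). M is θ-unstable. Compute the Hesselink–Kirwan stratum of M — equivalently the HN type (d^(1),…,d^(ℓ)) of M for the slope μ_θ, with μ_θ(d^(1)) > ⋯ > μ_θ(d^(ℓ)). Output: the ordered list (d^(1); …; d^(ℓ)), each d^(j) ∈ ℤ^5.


Barcode: M ≅ I[1,2], I[1,3]^2, I[2,5], I[4,5]. HN layers by μ_θ (5 steps, strictly decreasing):
  μ^(1)=83; μ^(2)=-1; μ^(3)=-17/3; μ^(4)=-15; μ^(5)=-43

((0, 0, 0, 0, 2); (0, 3, 2, 0, 0); (0, 1, 1, 1, 0); (0, 0, 0, 1, 0); (3, 0, 0, 0, 0))


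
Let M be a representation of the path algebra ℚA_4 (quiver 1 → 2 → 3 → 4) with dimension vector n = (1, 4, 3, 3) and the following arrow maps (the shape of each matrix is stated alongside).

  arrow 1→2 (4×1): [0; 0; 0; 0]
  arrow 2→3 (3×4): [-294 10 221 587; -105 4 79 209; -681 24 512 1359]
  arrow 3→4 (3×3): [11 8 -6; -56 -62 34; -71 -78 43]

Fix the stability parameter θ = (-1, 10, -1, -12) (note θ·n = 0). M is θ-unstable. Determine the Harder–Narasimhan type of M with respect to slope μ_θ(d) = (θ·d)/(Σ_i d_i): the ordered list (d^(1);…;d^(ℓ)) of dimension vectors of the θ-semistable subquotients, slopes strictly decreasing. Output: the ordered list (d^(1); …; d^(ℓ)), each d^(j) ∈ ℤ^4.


Interval decomposition of M: I[1,1], I[2,2], I[2,4]^3.
HN type (ℓ=2): μ^(1)=10; μ^(2)=-1

((0, 1, 0, 0); (1, 3, 3, 3))


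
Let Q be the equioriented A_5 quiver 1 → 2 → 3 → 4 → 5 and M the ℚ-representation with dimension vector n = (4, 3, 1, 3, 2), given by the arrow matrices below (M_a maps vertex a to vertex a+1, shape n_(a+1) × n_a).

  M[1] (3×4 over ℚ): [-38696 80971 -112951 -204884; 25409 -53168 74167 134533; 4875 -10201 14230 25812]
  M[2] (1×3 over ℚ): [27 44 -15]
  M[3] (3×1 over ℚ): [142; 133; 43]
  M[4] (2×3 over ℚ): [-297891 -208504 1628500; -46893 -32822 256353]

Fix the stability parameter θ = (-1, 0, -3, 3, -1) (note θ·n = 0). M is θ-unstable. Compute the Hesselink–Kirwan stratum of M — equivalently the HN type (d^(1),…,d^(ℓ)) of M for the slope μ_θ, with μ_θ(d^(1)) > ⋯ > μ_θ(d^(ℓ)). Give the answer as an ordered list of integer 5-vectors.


Via rank(M_{q-1}∘⋯∘M_p): M ≅ I[1,1], I[1,2]^2, I[1,5], I[4,4], I[4,5].
μ_θ-semistable layers: μ^(1)=3; μ^(2)=1; μ^(3)=0; μ^(4)=-1; μ^(5)=-4/3

((0, 0, 0, 1, 0); (0, 0, 0, 2, 2); (0, 2, 0, 0, 0); (3, 0, 0, 0, 0); (1, 1, 1, 0, 0))


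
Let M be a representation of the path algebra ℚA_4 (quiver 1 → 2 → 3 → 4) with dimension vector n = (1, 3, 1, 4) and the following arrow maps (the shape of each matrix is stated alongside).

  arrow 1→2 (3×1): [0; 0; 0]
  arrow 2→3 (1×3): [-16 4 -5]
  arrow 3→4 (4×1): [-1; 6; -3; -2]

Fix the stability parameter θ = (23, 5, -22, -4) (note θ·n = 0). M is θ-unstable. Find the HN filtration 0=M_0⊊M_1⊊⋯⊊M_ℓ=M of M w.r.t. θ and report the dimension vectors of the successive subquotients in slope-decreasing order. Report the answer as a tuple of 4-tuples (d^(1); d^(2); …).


Interval decomposition of M: I[1,1], I[2,2]^2, I[2,4], I[4,4]^3.
HN type (ℓ=4): μ^(1)=23; μ^(2)=5; μ^(3)=-4; μ^(4)=-17/2

((1, 0, 0, 0); (0, 2, 0, 0); (0, 0, 0, 4); (0, 1, 1, 0))


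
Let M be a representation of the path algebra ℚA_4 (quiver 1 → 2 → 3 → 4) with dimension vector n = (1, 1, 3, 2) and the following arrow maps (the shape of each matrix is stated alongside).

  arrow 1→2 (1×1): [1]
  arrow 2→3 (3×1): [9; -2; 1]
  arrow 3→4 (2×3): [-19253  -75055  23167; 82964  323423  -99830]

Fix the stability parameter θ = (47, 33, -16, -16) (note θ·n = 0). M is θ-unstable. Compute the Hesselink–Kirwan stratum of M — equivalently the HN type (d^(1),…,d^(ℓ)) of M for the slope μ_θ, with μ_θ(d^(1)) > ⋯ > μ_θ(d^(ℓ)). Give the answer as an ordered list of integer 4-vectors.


Via rank(M_{q-1}∘⋯∘M_p): M ≅ I[1,3], I[3,4]^2.
μ_θ-semistable layers: μ^(1)=64/3; μ^(2)=-16

((1, 1, 1, 0); (0, 0, 2, 2))


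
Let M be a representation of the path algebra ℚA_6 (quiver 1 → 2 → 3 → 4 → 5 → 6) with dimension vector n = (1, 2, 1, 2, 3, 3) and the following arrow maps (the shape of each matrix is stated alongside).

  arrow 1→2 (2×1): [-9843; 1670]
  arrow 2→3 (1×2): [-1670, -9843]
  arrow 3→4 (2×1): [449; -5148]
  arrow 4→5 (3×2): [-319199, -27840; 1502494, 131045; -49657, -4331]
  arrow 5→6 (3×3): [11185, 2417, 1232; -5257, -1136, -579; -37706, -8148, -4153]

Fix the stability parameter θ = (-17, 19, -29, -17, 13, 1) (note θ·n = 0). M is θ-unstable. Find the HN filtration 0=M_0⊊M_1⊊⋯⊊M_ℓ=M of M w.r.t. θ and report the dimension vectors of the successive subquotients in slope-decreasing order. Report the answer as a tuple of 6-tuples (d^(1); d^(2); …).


Barcode: M ≅ I[1,2], I[2,6], I[4,6], I[5,6]. HN layers by μ_θ (4 steps, strictly decreasing):
  μ^(1)=19; μ^(2)=7; μ^(3)=-9; μ^(4)=-17

((0, 1, 0, 0, 0, 0); (0, 0, 0, 0, 3, 3); (0, 1, 1, 1, 0, 0); (1, 0, 0, 1, 0, 0))


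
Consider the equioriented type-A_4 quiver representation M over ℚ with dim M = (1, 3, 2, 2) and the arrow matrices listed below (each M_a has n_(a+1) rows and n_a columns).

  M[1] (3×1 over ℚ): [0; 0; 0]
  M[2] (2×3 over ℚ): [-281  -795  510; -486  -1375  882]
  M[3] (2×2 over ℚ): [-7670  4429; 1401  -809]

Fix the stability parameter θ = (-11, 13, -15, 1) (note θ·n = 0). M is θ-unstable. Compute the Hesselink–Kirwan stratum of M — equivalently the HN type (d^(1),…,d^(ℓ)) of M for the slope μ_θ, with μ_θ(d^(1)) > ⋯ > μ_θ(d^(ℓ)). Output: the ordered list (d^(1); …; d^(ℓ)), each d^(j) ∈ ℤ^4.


Via rank(M_{q-1}∘⋯∘M_p): M ≅ I[1,1], I[2,2], I[2,4]^2.
μ_θ-semistable layers: μ^(1)=13; μ^(2)=1; μ^(3)=-1; μ^(4)=-11

((0, 1, 0, 0); (0, 0, 0, 2); (0, 2, 2, 0); (1, 0, 0, 0))


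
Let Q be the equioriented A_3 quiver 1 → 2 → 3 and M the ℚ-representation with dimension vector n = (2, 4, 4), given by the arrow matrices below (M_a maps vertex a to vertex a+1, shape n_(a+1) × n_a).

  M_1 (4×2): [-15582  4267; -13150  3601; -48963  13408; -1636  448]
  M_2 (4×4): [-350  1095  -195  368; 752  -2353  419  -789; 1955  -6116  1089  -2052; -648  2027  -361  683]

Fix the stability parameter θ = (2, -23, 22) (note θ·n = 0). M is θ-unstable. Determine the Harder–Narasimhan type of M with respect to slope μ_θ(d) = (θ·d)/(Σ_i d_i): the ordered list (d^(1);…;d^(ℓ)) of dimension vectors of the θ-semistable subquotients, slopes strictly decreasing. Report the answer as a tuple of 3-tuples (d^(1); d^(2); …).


Via rank(M_{q-1}∘⋯∘M_p): M ≅ I[1,2], I[1,3], I[2,3]^2, I[3,3].
μ_θ-semistable layers: μ^(1)=22; μ^(2)=-21/2; μ^(3)=-23

((0, 0, 4); (2, 2, 0); (0, 2, 0))


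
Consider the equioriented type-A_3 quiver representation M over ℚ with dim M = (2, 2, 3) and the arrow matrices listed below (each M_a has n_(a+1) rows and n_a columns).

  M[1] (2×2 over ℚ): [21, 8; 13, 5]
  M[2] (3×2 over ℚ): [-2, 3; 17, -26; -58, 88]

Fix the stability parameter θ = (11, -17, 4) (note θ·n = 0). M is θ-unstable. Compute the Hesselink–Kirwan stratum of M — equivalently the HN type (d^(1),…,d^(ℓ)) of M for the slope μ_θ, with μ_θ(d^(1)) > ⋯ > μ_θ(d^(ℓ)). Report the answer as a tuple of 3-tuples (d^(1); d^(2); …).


Interval decomposition of M: I[1,3]^2, I[3,3].
HN type (ℓ=2): μ^(1)=4; μ^(2)=-3

((0, 0, 3); (2, 2, 0))


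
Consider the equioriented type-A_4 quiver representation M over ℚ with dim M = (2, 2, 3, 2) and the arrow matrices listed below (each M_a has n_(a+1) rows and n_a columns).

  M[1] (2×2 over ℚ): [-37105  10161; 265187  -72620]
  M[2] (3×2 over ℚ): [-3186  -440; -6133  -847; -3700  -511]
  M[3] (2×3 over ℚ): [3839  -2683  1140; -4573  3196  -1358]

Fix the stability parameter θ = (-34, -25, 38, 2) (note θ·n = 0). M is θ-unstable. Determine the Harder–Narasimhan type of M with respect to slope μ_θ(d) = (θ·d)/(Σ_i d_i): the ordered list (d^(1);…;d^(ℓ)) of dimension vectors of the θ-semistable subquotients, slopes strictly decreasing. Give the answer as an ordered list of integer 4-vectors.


Via rank(M_{q-1}∘⋯∘M_p): M ≅ I[1,3], I[1,4], I[3,4].
μ_θ-semistable layers: μ^(1)=38; μ^(2)=20; μ^(3)=-25; μ^(4)=-34

((0, 0, 1, 0); (0, 0, 2, 2); (0, 2, 0, 0); (2, 0, 0, 0))


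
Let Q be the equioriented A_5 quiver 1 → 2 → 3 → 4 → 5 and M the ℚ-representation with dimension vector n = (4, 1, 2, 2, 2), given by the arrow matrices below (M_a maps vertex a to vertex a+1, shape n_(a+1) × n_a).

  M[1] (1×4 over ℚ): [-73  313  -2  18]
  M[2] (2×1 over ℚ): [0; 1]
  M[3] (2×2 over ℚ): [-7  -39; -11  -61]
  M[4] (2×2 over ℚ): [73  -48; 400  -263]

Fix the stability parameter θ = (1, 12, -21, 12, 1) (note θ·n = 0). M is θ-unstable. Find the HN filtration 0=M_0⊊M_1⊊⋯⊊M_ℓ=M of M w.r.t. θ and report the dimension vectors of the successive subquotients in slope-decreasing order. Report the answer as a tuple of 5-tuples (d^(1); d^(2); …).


Interval decomposition of M: I[1,1]^3, I[1,5], I[3,5].
HN type (ℓ=4): μ^(1)=13/2; μ^(2)=1; μ^(3)=-8/3; μ^(4)=-21

((0, 0, 0, 2, 2); (3, 0, 0, 0, 0); (1, 1, 1, 0, 0); (0, 0, 1, 0, 0))


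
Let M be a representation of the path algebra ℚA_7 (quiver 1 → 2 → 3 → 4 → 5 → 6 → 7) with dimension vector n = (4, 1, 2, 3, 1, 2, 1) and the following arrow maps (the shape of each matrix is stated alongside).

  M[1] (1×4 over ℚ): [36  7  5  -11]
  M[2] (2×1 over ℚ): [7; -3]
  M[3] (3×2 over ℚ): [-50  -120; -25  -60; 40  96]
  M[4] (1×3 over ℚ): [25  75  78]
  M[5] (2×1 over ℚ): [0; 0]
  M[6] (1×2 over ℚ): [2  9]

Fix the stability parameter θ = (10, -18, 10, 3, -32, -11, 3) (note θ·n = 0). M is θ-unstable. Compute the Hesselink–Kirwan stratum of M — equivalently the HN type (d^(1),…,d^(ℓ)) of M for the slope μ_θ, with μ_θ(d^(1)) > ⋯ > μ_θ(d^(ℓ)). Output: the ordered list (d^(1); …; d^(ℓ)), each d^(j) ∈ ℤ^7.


Via rank(M_{q-1}∘⋯∘M_p): M ≅ I[1,1]^3, I[1,5], I[3,3], I[4,4]^2, I[6,6], I[6,7].
μ_θ-semistable layers: μ^(1)=10; μ^(2)=3; μ^(3)=-27/5; μ^(4)=-11

((3, 0, 1, 0, 0, 0, 0); (0, 0, 0, 2, 0, 0, 1); (1, 1, 1, 1, 1, 0, 0); (0, 0, 0, 0, 0, 2, 0))


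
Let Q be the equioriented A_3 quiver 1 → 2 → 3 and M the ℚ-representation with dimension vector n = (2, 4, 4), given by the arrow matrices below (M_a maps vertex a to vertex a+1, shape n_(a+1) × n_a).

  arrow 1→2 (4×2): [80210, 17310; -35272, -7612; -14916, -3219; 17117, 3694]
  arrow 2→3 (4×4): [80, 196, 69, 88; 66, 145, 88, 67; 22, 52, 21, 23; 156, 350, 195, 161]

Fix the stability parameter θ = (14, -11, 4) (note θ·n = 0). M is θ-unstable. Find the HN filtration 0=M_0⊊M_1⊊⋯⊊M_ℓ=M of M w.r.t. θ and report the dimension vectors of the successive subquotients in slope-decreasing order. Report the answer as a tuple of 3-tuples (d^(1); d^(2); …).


Via rank(M_{q-1}∘⋯∘M_p): M ≅ I[1,3]^2, I[2,3]^2.
μ_θ-semistable layers: μ^(1)=4; μ^(2)=3/2; μ^(3)=-11

((0, 0, 4); (2, 2, 0); (0, 2, 0))


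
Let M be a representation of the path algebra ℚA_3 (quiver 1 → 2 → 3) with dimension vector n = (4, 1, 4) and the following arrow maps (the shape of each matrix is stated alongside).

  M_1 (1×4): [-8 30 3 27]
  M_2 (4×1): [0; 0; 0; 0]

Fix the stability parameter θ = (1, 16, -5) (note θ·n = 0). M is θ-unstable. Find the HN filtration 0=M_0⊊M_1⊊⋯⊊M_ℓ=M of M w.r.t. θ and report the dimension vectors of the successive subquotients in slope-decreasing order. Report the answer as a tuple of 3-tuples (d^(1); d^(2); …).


Interval decomposition of M: I[1,1]^3, I[1,2], I[3,3]^4.
HN type (ℓ=3): μ^(1)=16; μ^(2)=1; μ^(3)=-5

((0, 1, 0); (4, 0, 0); (0, 0, 4))


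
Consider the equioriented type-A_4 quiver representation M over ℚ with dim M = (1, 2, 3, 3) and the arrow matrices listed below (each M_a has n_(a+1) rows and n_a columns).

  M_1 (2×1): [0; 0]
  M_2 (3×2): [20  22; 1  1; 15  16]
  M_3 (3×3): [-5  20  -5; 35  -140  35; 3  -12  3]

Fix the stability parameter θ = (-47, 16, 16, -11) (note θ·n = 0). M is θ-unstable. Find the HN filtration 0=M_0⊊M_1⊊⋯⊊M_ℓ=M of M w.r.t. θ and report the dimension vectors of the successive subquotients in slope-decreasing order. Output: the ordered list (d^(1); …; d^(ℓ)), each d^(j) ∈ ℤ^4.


Barcode: M ≅ I[1,1], I[2,3], I[2,4], I[3,3], I[4,4]^2. HN layers by μ_θ (4 steps, strictly decreasing):
  μ^(1)=16; μ^(2)=7; μ^(3)=-11; μ^(4)=-47

((0, 1, 2, 0); (0, 1, 1, 1); (0, 0, 0, 2); (1, 0, 0, 0))


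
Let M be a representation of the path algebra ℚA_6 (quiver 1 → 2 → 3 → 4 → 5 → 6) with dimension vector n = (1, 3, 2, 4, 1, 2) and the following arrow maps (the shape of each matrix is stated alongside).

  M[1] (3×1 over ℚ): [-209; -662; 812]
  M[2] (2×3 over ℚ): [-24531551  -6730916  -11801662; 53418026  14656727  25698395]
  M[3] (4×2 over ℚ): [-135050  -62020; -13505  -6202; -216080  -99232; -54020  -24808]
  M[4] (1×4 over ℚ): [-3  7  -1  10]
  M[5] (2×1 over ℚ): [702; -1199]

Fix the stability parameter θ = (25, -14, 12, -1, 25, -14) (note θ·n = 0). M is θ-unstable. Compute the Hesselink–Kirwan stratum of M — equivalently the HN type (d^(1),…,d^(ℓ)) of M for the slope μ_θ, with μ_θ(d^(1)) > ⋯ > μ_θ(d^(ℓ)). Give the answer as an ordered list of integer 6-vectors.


Interval decomposition of M: I[1,6], I[2,2], I[2,3], I[4,4]^3, I[6,6].
HN type (ℓ=4): μ^(1)=12; μ^(2)=11/2; μ^(3)=-1; μ^(4)=-14

((0, 0, 1, 0, 0, 0); (1, 1, 1, 1, 1, 1); (0, 0, 0, 3, 0, 0); (0, 2, 0, 0, 0, 1))


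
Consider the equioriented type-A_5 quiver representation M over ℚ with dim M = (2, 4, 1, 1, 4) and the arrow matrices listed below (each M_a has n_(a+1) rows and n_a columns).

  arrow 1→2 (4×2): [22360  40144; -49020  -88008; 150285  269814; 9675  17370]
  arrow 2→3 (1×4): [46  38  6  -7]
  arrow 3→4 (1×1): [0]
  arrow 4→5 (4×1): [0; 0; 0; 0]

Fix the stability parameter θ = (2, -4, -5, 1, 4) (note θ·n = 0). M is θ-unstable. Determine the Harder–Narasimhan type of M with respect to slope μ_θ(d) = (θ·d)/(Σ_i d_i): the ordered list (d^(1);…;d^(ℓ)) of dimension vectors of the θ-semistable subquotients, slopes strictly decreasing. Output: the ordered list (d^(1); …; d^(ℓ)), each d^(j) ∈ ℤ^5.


Interval decomposition of M: I[1,1], I[1,3], I[2,2]^3, I[4,4], I[5,5]^4.
HN type (ℓ=5): μ^(1)=4; μ^(2)=2; μ^(3)=1; μ^(4)=-7/3; μ^(5)=-4

((0, 0, 0, 0, 4); (1, 0, 0, 0, 0); (0, 0, 0, 1, 0); (1, 1, 1, 0, 0); (0, 3, 0, 0, 0))


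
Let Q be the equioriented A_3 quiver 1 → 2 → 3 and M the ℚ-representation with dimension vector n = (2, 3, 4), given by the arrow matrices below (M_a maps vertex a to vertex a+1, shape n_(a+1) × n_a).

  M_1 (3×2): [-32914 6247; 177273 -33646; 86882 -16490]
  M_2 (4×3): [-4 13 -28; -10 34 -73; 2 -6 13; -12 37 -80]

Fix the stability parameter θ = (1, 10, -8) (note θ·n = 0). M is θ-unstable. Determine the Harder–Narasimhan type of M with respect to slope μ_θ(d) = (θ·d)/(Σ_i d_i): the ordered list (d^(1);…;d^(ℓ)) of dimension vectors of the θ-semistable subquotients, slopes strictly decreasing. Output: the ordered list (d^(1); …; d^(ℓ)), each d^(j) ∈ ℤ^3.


Interval decomposition of M: I[1,2], I[1,3], I[2,3], I[3,3]^2.
HN type (ℓ=3): μ^(1)=10; μ^(2)=1; μ^(3)=-8

((0, 1, 0); (2, 2, 2); (0, 0, 2))


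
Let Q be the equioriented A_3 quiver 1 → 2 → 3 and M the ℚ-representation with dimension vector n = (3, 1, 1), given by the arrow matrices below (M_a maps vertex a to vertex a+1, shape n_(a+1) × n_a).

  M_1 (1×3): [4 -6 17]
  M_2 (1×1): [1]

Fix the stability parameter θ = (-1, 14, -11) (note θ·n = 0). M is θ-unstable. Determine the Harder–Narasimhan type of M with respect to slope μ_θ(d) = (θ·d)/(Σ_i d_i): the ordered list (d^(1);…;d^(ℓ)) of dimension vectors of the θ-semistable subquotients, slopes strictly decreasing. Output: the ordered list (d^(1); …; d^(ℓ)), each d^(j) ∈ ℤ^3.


Barcode: M ≅ I[1,1]^2, I[1,3]. HN layers by μ_θ (2 steps, strictly decreasing):
  μ^(1)=3/2; μ^(2)=-1

((0, 1, 1); (3, 0, 0))


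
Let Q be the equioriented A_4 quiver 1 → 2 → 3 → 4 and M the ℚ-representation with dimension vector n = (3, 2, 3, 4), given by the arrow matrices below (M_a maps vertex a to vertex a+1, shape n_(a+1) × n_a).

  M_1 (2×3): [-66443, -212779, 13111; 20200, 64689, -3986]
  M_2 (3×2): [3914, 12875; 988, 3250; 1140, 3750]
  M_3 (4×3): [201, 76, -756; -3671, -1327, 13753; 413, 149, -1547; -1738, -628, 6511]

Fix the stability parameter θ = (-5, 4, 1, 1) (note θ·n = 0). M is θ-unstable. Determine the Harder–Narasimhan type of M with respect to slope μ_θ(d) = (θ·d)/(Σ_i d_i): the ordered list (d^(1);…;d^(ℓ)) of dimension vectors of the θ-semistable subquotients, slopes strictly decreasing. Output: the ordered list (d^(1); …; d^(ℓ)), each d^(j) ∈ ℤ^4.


Via rank(M_{q-1}∘⋯∘M_p): M ≅ I[1,1], I[1,2], I[1,4], I[3,4]^2, I[4,4].
μ_θ-semistable layers: μ^(1)=4; μ^(2)=2; μ^(3)=1; μ^(4)=-5

((0, 1, 0, 0); (0, 1, 1, 1); (0, 0, 2, 3); (3, 0, 0, 0))


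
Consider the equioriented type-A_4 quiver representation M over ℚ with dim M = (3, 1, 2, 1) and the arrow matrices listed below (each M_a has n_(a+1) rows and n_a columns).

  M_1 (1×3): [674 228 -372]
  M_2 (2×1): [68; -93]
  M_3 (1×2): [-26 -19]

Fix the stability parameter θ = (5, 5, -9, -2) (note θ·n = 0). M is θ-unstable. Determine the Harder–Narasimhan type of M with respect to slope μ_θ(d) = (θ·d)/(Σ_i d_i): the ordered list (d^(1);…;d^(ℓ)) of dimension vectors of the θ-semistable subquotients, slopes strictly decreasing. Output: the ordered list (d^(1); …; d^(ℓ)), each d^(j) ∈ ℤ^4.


Via rank(M_{q-1}∘⋯∘M_p): M ≅ I[1,1]^2, I[1,4], I[3,3].
μ_θ-semistable layers: μ^(1)=5; μ^(2)=-1/4; μ^(3)=-9

((2, 0, 0, 0); (1, 1, 1, 1); (0, 0, 1, 0))


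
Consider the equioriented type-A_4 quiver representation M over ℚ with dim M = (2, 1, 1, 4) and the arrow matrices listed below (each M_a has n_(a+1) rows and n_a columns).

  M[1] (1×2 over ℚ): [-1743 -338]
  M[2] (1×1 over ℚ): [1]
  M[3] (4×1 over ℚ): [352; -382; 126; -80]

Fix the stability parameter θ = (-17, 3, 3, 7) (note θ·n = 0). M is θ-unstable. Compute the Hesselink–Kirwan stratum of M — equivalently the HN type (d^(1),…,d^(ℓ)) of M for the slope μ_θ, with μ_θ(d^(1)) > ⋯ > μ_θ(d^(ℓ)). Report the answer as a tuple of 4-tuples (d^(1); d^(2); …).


Interval decomposition of M: I[1,1], I[1,4], I[4,4]^3.
HN type (ℓ=3): μ^(1)=7; μ^(2)=3; μ^(3)=-17

((0, 0, 0, 4); (0, 1, 1, 0); (2, 0, 0, 0))


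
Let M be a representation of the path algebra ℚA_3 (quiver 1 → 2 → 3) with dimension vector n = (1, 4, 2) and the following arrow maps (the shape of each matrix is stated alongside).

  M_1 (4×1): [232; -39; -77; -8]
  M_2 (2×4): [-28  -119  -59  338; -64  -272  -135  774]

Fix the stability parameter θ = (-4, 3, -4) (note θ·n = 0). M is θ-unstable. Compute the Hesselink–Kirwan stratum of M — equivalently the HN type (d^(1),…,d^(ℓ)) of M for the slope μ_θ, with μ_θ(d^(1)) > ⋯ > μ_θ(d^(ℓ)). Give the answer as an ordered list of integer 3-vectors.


Interval decomposition of M: I[1,3], I[2,2]^2, I[2,3].
HN type (ℓ=3): μ^(1)=3; μ^(2)=-1/2; μ^(3)=-4

((0, 2, 0); (0, 2, 2); (1, 0, 0))


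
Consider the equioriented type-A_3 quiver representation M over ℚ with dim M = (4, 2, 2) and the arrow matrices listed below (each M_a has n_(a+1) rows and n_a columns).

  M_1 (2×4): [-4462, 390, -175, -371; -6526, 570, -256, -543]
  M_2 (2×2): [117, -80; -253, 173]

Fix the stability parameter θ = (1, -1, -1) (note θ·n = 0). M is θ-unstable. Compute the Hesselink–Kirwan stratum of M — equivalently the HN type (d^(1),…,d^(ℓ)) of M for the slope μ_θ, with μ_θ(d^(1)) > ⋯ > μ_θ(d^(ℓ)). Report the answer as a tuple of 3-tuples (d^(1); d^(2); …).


Via rank(M_{q-1}∘⋯∘M_p): M ≅ I[1,1]^2, I[1,3]^2.
μ_θ-semistable layers: μ^(1)=1; μ^(2)=-1/3

((2, 0, 0); (2, 2, 2))


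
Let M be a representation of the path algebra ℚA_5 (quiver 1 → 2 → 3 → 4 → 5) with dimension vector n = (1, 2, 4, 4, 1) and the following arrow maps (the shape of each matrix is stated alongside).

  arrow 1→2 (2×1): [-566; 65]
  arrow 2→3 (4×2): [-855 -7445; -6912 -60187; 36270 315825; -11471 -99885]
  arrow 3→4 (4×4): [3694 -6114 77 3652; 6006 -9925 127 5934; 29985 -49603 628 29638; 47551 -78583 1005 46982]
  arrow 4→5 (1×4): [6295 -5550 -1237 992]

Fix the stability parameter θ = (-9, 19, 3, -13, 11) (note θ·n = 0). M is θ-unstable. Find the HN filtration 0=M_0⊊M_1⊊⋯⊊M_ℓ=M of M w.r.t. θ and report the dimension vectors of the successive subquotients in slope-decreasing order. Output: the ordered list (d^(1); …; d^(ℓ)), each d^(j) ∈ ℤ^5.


Via rank(M_{q-1}∘⋯∘M_p): M ≅ I[1,5], I[2,4], I[3,3], I[3,4], I[4,4].
μ_θ-semistable layers: μ^(1)=11; μ^(2)=3; μ^(3)=-5; μ^(4)=-9; μ^(5)=-13

((0, 0, 0, 0, 1); (0, 2, 3, 2, 0); (0, 0, 1, 1, 0); (1, 0, 0, 0, 0); (0, 0, 0, 1, 0))
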